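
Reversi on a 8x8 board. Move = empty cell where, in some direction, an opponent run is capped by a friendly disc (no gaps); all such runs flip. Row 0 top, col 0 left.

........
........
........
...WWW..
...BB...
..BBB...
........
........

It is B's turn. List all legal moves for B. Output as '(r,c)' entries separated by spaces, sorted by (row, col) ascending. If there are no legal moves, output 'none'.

(2,2): flips 1 -> legal
(2,3): flips 1 -> legal
(2,4): flips 1 -> legal
(2,5): flips 1 -> legal
(2,6): flips 1 -> legal
(3,2): no bracket -> illegal
(3,6): no bracket -> illegal
(4,2): no bracket -> illegal
(4,5): no bracket -> illegal
(4,6): no bracket -> illegal

Answer: (2,2) (2,3) (2,4) (2,5) (2,6)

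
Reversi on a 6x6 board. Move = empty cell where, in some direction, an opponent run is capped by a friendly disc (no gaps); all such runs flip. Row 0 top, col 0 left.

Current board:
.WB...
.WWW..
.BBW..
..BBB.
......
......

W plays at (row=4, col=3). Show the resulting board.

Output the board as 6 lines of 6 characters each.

Answer: .WB...
.WWW..
.BBW..
..BWB.
...W..
......

Derivation:
Place W at (4,3); scan 8 dirs for brackets.
Dir NW: opp run (3,2) (2,1), next='.' -> no flip
Dir N: opp run (3,3) capped by W -> flip
Dir NE: opp run (3,4), next='.' -> no flip
Dir W: first cell '.' (not opp) -> no flip
Dir E: first cell '.' (not opp) -> no flip
Dir SW: first cell '.' (not opp) -> no flip
Dir S: first cell '.' (not opp) -> no flip
Dir SE: first cell '.' (not opp) -> no flip
All flips: (3,3)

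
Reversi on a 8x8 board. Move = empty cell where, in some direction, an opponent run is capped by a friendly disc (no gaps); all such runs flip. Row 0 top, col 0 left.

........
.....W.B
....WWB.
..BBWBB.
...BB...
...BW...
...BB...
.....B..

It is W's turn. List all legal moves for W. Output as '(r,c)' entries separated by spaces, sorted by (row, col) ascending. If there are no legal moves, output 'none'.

Answer: (2,1) (2,7) (3,1) (3,7) (4,2) (4,5) (4,6) (4,7) (5,2) (7,2) (7,4)

Derivation:
(0,6): no bracket -> illegal
(0,7): no bracket -> illegal
(1,6): no bracket -> illegal
(2,1): flips 2 -> legal
(2,2): no bracket -> illegal
(2,3): no bracket -> illegal
(2,7): flips 1 -> legal
(3,1): flips 2 -> legal
(3,7): flips 3 -> legal
(4,1): no bracket -> illegal
(4,2): flips 1 -> legal
(4,5): flips 1 -> legal
(4,6): flips 1 -> legal
(4,7): flips 1 -> legal
(5,2): flips 2 -> legal
(5,5): no bracket -> illegal
(6,2): no bracket -> illegal
(6,5): no bracket -> illegal
(6,6): no bracket -> illegal
(7,2): flips 1 -> legal
(7,3): no bracket -> illegal
(7,4): flips 1 -> legal
(7,6): no bracket -> illegal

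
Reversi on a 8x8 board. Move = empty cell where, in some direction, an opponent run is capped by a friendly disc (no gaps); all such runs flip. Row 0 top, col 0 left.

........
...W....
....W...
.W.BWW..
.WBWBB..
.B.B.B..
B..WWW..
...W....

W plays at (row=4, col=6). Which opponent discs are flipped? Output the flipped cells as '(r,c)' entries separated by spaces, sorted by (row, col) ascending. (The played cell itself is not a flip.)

Dir NW: first cell 'W' (not opp) -> no flip
Dir N: first cell '.' (not opp) -> no flip
Dir NE: first cell '.' (not opp) -> no flip
Dir W: opp run (4,5) (4,4) capped by W -> flip
Dir E: first cell '.' (not opp) -> no flip
Dir SW: opp run (5,5) capped by W -> flip
Dir S: first cell '.' (not opp) -> no flip
Dir SE: first cell '.' (not opp) -> no flip

Answer: (4,4) (4,5) (5,5)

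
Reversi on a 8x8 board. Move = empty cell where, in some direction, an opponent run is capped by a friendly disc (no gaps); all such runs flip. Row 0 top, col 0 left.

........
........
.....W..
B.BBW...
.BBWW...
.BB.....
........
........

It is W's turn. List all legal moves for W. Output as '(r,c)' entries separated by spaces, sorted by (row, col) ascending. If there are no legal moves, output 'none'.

Answer: (2,1) (2,2) (2,3) (3,1) (4,0) (6,1)

Derivation:
(2,0): no bracket -> illegal
(2,1): flips 1 -> legal
(2,2): flips 1 -> legal
(2,3): flips 1 -> legal
(2,4): no bracket -> illegal
(3,1): flips 2 -> legal
(4,0): flips 2 -> legal
(5,0): no bracket -> illegal
(5,3): no bracket -> illegal
(6,0): no bracket -> illegal
(6,1): flips 1 -> legal
(6,2): no bracket -> illegal
(6,3): no bracket -> illegal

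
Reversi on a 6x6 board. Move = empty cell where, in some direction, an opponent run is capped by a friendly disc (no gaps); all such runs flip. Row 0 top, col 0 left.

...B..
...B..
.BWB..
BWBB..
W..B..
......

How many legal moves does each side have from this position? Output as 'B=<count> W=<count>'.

Answer: B=4 W=7

Derivation:
-- B to move --
(1,1): flips 1 -> legal
(1,2): flips 1 -> legal
(2,0): no bracket -> illegal
(4,1): flips 1 -> legal
(4,2): no bracket -> illegal
(5,0): flips 1 -> legal
(5,1): no bracket -> illegal
B mobility = 4
-- W to move --
(0,2): no bracket -> illegal
(0,4): flips 1 -> legal
(1,0): no bracket -> illegal
(1,1): flips 1 -> legal
(1,2): no bracket -> illegal
(1,4): no bracket -> illegal
(2,0): flips 2 -> legal
(2,4): flips 1 -> legal
(3,4): flips 2 -> legal
(4,1): no bracket -> illegal
(4,2): flips 1 -> legal
(4,4): flips 1 -> legal
(5,2): no bracket -> illegal
(5,3): no bracket -> illegal
(5,4): no bracket -> illegal
W mobility = 7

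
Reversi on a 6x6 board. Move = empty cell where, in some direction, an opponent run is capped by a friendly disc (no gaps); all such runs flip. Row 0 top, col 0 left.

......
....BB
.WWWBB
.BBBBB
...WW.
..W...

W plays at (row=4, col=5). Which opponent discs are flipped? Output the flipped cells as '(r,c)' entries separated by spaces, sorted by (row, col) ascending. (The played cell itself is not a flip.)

Dir NW: opp run (3,4) capped by W -> flip
Dir N: opp run (3,5) (2,5) (1,5), next='.' -> no flip
Dir NE: edge -> no flip
Dir W: first cell 'W' (not opp) -> no flip
Dir E: edge -> no flip
Dir SW: first cell '.' (not opp) -> no flip
Dir S: first cell '.' (not opp) -> no flip
Dir SE: edge -> no flip

Answer: (3,4)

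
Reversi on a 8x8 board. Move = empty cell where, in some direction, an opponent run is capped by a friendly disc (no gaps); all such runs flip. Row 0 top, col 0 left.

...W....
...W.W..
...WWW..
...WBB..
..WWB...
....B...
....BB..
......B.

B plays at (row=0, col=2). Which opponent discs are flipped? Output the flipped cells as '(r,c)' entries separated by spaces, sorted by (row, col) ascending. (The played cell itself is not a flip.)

Answer: (1,3) (2,4)

Derivation:
Dir NW: edge -> no flip
Dir N: edge -> no flip
Dir NE: edge -> no flip
Dir W: first cell '.' (not opp) -> no flip
Dir E: opp run (0,3), next='.' -> no flip
Dir SW: first cell '.' (not opp) -> no flip
Dir S: first cell '.' (not opp) -> no flip
Dir SE: opp run (1,3) (2,4) capped by B -> flip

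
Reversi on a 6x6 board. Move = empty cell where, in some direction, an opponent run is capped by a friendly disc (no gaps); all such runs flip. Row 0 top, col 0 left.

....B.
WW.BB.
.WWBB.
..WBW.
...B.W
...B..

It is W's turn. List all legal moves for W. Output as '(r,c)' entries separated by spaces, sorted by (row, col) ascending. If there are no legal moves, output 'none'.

Answer: (0,5) (1,2) (2,5) (4,4) (5,2) (5,4)

Derivation:
(0,2): no bracket -> illegal
(0,3): no bracket -> illegal
(0,5): flips 2 -> legal
(1,2): flips 1 -> legal
(1,5): no bracket -> illegal
(2,5): flips 2 -> legal
(3,5): no bracket -> illegal
(4,2): no bracket -> illegal
(4,4): flips 1 -> legal
(5,2): flips 1 -> legal
(5,4): flips 1 -> legal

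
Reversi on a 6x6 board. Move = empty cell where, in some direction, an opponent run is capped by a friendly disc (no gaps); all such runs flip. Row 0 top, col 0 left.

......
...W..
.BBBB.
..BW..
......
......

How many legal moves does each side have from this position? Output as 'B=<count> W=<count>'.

Answer: B=7 W=4

Derivation:
-- B to move --
(0,2): flips 1 -> legal
(0,3): flips 1 -> legal
(0,4): flips 1 -> legal
(1,2): no bracket -> illegal
(1,4): no bracket -> illegal
(3,4): flips 1 -> legal
(4,2): flips 1 -> legal
(4,3): flips 1 -> legal
(4,4): flips 1 -> legal
B mobility = 7
-- W to move --
(1,0): no bracket -> illegal
(1,1): flips 1 -> legal
(1,2): no bracket -> illegal
(1,4): no bracket -> illegal
(1,5): flips 1 -> legal
(2,0): no bracket -> illegal
(2,5): no bracket -> illegal
(3,0): no bracket -> illegal
(3,1): flips 2 -> legal
(3,4): no bracket -> illegal
(3,5): flips 1 -> legal
(4,1): no bracket -> illegal
(4,2): no bracket -> illegal
(4,3): no bracket -> illegal
W mobility = 4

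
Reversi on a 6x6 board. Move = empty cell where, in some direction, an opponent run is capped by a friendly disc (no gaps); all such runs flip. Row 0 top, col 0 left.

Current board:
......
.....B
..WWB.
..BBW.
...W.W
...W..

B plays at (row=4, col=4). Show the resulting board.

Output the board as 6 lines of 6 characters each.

Answer: ......
.....B
..WWB.
..BBB.
...WBW
...W..

Derivation:
Place B at (4,4); scan 8 dirs for brackets.
Dir NW: first cell 'B' (not opp) -> no flip
Dir N: opp run (3,4) capped by B -> flip
Dir NE: first cell '.' (not opp) -> no flip
Dir W: opp run (4,3), next='.' -> no flip
Dir E: opp run (4,5), next=edge -> no flip
Dir SW: opp run (5,3), next=edge -> no flip
Dir S: first cell '.' (not opp) -> no flip
Dir SE: first cell '.' (not opp) -> no flip
All flips: (3,4)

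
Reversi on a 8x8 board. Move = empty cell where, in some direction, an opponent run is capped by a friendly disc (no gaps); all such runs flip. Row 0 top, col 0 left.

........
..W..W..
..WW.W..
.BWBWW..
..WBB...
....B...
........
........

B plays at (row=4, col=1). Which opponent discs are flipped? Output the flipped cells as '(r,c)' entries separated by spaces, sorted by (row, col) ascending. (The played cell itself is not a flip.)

Answer: (4,2)

Derivation:
Dir NW: first cell '.' (not opp) -> no flip
Dir N: first cell 'B' (not opp) -> no flip
Dir NE: opp run (3,2) (2,3), next='.' -> no flip
Dir W: first cell '.' (not opp) -> no flip
Dir E: opp run (4,2) capped by B -> flip
Dir SW: first cell '.' (not opp) -> no flip
Dir S: first cell '.' (not opp) -> no flip
Dir SE: first cell '.' (not opp) -> no flip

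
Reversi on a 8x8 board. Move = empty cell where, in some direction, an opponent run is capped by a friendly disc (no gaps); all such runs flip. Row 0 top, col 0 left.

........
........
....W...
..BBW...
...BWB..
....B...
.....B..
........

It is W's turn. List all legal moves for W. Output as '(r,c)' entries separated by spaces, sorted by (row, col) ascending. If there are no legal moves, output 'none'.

(2,1): no bracket -> illegal
(2,2): flips 1 -> legal
(2,3): no bracket -> illegal
(3,1): flips 2 -> legal
(3,5): no bracket -> illegal
(3,6): no bracket -> illegal
(4,1): no bracket -> illegal
(4,2): flips 2 -> legal
(4,6): flips 1 -> legal
(5,2): flips 1 -> legal
(5,3): no bracket -> illegal
(5,5): no bracket -> illegal
(5,6): flips 1 -> legal
(6,3): no bracket -> illegal
(6,4): flips 1 -> legal
(6,6): no bracket -> illegal
(7,4): no bracket -> illegal
(7,5): no bracket -> illegal
(7,6): no bracket -> illegal

Answer: (2,2) (3,1) (4,2) (4,6) (5,2) (5,6) (6,4)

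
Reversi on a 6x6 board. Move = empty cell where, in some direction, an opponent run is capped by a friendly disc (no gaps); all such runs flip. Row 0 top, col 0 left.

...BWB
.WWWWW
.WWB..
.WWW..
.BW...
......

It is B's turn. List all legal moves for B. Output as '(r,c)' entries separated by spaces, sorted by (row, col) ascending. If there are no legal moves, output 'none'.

(0,0): no bracket -> illegal
(0,1): flips 4 -> legal
(0,2): no bracket -> illegal
(1,0): no bracket -> illegal
(2,0): flips 2 -> legal
(2,4): no bracket -> illegal
(2,5): flips 2 -> legal
(3,0): flips 2 -> legal
(3,4): no bracket -> illegal
(4,0): no bracket -> illegal
(4,3): flips 2 -> legal
(4,4): no bracket -> illegal
(5,1): no bracket -> illegal
(5,2): no bracket -> illegal
(5,3): no bracket -> illegal

Answer: (0,1) (2,0) (2,5) (3,0) (4,3)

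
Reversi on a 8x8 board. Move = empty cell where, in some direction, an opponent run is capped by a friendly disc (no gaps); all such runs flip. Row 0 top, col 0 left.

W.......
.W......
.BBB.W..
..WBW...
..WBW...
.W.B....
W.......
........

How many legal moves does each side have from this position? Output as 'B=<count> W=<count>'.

Answer: B=8 W=9

Derivation:
-- B to move --
(0,1): flips 1 -> legal
(0,2): no bracket -> illegal
(1,0): no bracket -> illegal
(1,2): no bracket -> illegal
(1,4): no bracket -> illegal
(1,5): no bracket -> illegal
(1,6): flips 2 -> legal
(2,0): no bracket -> illegal
(2,4): no bracket -> illegal
(2,6): no bracket -> illegal
(3,1): flips 2 -> legal
(3,5): flips 2 -> legal
(3,6): no bracket -> illegal
(4,0): no bracket -> illegal
(4,1): flips 2 -> legal
(4,5): flips 2 -> legal
(5,0): no bracket -> illegal
(5,2): flips 2 -> legal
(5,4): no bracket -> illegal
(5,5): flips 1 -> legal
(6,1): no bracket -> illegal
(6,2): no bracket -> illegal
(7,0): no bracket -> illegal
(7,1): no bracket -> illegal
B mobility = 8
-- W to move --
(1,0): flips 1 -> legal
(1,2): flips 2 -> legal
(1,3): no bracket -> illegal
(1,4): flips 1 -> legal
(2,0): no bracket -> illegal
(2,4): flips 1 -> legal
(3,0): no bracket -> illegal
(3,1): flips 1 -> legal
(5,2): flips 1 -> legal
(5,4): flips 1 -> legal
(6,2): flips 1 -> legal
(6,3): no bracket -> illegal
(6,4): flips 1 -> legal
W mobility = 9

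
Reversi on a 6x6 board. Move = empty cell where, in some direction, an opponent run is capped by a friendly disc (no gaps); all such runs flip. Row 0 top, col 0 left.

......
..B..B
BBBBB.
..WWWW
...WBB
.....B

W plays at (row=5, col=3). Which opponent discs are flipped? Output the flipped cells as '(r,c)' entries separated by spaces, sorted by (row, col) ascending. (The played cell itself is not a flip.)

Dir NW: first cell '.' (not opp) -> no flip
Dir N: first cell 'W' (not opp) -> no flip
Dir NE: opp run (4,4) capped by W -> flip
Dir W: first cell '.' (not opp) -> no flip
Dir E: first cell '.' (not opp) -> no flip
Dir SW: edge -> no flip
Dir S: edge -> no flip
Dir SE: edge -> no flip

Answer: (4,4)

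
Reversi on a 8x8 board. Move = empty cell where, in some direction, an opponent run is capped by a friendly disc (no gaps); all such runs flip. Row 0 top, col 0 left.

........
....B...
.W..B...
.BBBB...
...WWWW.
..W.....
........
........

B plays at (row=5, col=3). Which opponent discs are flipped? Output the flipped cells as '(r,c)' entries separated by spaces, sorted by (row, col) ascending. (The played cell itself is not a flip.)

Answer: (4,3)

Derivation:
Dir NW: first cell '.' (not opp) -> no flip
Dir N: opp run (4,3) capped by B -> flip
Dir NE: opp run (4,4), next='.' -> no flip
Dir W: opp run (5,2), next='.' -> no flip
Dir E: first cell '.' (not opp) -> no flip
Dir SW: first cell '.' (not opp) -> no flip
Dir S: first cell '.' (not opp) -> no flip
Dir SE: first cell '.' (not opp) -> no flip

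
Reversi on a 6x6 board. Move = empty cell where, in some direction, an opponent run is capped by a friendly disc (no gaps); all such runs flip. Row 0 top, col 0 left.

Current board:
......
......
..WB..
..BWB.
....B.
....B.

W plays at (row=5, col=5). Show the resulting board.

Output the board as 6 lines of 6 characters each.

Place W at (5,5); scan 8 dirs for brackets.
Dir NW: opp run (4,4) capped by W -> flip
Dir N: first cell '.' (not opp) -> no flip
Dir NE: edge -> no flip
Dir W: opp run (5,4), next='.' -> no flip
Dir E: edge -> no flip
Dir SW: edge -> no flip
Dir S: edge -> no flip
Dir SE: edge -> no flip
All flips: (4,4)

Answer: ......
......
..WB..
..BWB.
....W.
....BW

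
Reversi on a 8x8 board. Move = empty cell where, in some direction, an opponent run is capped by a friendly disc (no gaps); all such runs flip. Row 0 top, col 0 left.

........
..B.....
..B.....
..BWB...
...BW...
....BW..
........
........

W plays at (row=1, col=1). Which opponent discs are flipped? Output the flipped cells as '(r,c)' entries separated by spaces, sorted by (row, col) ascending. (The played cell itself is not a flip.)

Dir NW: first cell '.' (not opp) -> no flip
Dir N: first cell '.' (not opp) -> no flip
Dir NE: first cell '.' (not opp) -> no flip
Dir W: first cell '.' (not opp) -> no flip
Dir E: opp run (1,2), next='.' -> no flip
Dir SW: first cell '.' (not opp) -> no flip
Dir S: first cell '.' (not opp) -> no flip
Dir SE: opp run (2,2) capped by W -> flip

Answer: (2,2)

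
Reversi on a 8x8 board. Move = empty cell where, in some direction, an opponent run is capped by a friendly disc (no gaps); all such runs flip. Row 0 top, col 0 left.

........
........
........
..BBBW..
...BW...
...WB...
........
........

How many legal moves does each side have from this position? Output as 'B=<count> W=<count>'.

Answer: B=5 W=7

Derivation:
-- B to move --
(2,4): no bracket -> illegal
(2,5): no bracket -> illegal
(2,6): no bracket -> illegal
(3,6): flips 1 -> legal
(4,2): no bracket -> illegal
(4,5): flips 1 -> legal
(4,6): no bracket -> illegal
(5,2): flips 1 -> legal
(5,5): flips 1 -> legal
(6,2): no bracket -> illegal
(6,3): flips 1 -> legal
(6,4): no bracket -> illegal
B mobility = 5
-- W to move --
(2,1): no bracket -> illegal
(2,2): flips 1 -> legal
(2,3): flips 2 -> legal
(2,4): flips 1 -> legal
(2,5): no bracket -> illegal
(3,1): flips 3 -> legal
(4,1): no bracket -> illegal
(4,2): flips 1 -> legal
(4,5): no bracket -> illegal
(5,2): no bracket -> illegal
(5,5): flips 1 -> legal
(6,3): no bracket -> illegal
(6,4): flips 1 -> legal
(6,5): no bracket -> illegal
W mobility = 7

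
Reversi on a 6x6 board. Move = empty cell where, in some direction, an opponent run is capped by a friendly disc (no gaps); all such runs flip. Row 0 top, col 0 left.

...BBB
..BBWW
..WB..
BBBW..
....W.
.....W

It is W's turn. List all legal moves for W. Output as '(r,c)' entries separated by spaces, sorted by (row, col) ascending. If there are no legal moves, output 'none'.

(0,1): no bracket -> illegal
(0,2): flips 1 -> legal
(1,1): flips 2 -> legal
(2,0): no bracket -> illegal
(2,1): no bracket -> illegal
(2,4): flips 1 -> legal
(3,4): no bracket -> illegal
(4,0): flips 1 -> legal
(4,1): flips 2 -> legal
(4,2): flips 1 -> legal
(4,3): no bracket -> illegal

Answer: (0,2) (1,1) (2,4) (4,0) (4,1) (4,2)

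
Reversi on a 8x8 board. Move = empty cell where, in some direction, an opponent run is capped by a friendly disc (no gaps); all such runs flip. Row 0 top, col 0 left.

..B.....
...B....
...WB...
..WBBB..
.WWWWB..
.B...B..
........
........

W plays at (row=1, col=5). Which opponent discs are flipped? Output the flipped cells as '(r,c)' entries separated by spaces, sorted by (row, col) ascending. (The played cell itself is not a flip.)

Answer: (2,4) (3,3)

Derivation:
Dir NW: first cell '.' (not opp) -> no flip
Dir N: first cell '.' (not opp) -> no flip
Dir NE: first cell '.' (not opp) -> no flip
Dir W: first cell '.' (not opp) -> no flip
Dir E: first cell '.' (not opp) -> no flip
Dir SW: opp run (2,4) (3,3) capped by W -> flip
Dir S: first cell '.' (not opp) -> no flip
Dir SE: first cell '.' (not opp) -> no flip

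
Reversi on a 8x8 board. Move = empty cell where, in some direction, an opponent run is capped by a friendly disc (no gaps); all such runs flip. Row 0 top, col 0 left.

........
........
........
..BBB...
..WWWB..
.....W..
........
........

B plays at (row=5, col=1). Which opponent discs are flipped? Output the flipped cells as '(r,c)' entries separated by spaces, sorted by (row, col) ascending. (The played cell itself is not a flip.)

Answer: (4,2)

Derivation:
Dir NW: first cell '.' (not opp) -> no flip
Dir N: first cell '.' (not opp) -> no flip
Dir NE: opp run (4,2) capped by B -> flip
Dir W: first cell '.' (not opp) -> no flip
Dir E: first cell '.' (not opp) -> no flip
Dir SW: first cell '.' (not opp) -> no flip
Dir S: first cell '.' (not opp) -> no flip
Dir SE: first cell '.' (not opp) -> no flip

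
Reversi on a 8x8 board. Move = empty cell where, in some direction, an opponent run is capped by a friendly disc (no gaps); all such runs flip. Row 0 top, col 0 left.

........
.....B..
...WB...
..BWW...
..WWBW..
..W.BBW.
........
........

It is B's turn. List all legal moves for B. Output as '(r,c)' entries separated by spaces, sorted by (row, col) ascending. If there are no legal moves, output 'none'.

(1,2): no bracket -> illegal
(1,3): no bracket -> illegal
(1,4): flips 1 -> legal
(2,2): flips 2 -> legal
(2,5): no bracket -> illegal
(3,1): no bracket -> illegal
(3,5): flips 3 -> legal
(3,6): flips 1 -> legal
(4,1): flips 2 -> legal
(4,6): flips 1 -> legal
(4,7): no bracket -> illegal
(5,1): flips 2 -> legal
(5,3): no bracket -> illegal
(5,7): flips 1 -> legal
(6,1): no bracket -> illegal
(6,2): flips 2 -> legal
(6,3): no bracket -> illegal
(6,5): no bracket -> illegal
(6,6): no bracket -> illegal
(6,7): no bracket -> illegal

Answer: (1,4) (2,2) (3,5) (3,6) (4,1) (4,6) (5,1) (5,7) (6,2)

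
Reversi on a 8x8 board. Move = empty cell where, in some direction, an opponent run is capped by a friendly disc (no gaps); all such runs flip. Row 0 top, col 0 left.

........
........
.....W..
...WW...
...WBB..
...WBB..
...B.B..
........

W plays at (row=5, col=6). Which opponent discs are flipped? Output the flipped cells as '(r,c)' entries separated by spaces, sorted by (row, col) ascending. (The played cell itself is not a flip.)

Answer: (4,5) (5,4) (5,5)

Derivation:
Dir NW: opp run (4,5) capped by W -> flip
Dir N: first cell '.' (not opp) -> no flip
Dir NE: first cell '.' (not opp) -> no flip
Dir W: opp run (5,5) (5,4) capped by W -> flip
Dir E: first cell '.' (not opp) -> no flip
Dir SW: opp run (6,5), next='.' -> no flip
Dir S: first cell '.' (not opp) -> no flip
Dir SE: first cell '.' (not opp) -> no flip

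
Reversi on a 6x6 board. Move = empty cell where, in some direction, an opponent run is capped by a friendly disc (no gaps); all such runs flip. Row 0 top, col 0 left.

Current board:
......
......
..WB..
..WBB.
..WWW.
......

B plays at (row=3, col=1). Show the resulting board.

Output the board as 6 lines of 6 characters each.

Answer: ......
......
..WB..
.BBBB.
..WWW.
......

Derivation:
Place B at (3,1); scan 8 dirs for brackets.
Dir NW: first cell '.' (not opp) -> no flip
Dir N: first cell '.' (not opp) -> no flip
Dir NE: opp run (2,2), next='.' -> no flip
Dir W: first cell '.' (not opp) -> no flip
Dir E: opp run (3,2) capped by B -> flip
Dir SW: first cell '.' (not opp) -> no flip
Dir S: first cell '.' (not opp) -> no flip
Dir SE: opp run (4,2), next='.' -> no flip
All flips: (3,2)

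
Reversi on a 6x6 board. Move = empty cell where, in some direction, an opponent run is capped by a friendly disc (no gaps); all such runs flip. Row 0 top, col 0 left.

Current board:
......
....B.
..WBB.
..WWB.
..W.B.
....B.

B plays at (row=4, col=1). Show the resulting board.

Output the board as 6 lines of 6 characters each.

Answer: ......
....B.
..WBB.
..BWB.
.BW.B.
....B.

Derivation:
Place B at (4,1); scan 8 dirs for brackets.
Dir NW: first cell '.' (not opp) -> no flip
Dir N: first cell '.' (not opp) -> no flip
Dir NE: opp run (3,2) capped by B -> flip
Dir W: first cell '.' (not opp) -> no flip
Dir E: opp run (4,2), next='.' -> no flip
Dir SW: first cell '.' (not opp) -> no flip
Dir S: first cell '.' (not opp) -> no flip
Dir SE: first cell '.' (not opp) -> no flip
All flips: (3,2)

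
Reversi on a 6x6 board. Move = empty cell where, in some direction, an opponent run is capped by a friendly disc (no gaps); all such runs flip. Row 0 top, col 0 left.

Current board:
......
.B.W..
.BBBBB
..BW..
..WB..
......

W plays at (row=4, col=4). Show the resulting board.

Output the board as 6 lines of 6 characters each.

Answer: ......
.B.W..
.BBBBB
..BW..
..WWW.
......

Derivation:
Place W at (4,4); scan 8 dirs for brackets.
Dir NW: first cell 'W' (not opp) -> no flip
Dir N: first cell '.' (not opp) -> no flip
Dir NE: first cell '.' (not opp) -> no flip
Dir W: opp run (4,3) capped by W -> flip
Dir E: first cell '.' (not opp) -> no flip
Dir SW: first cell '.' (not opp) -> no flip
Dir S: first cell '.' (not opp) -> no flip
Dir SE: first cell '.' (not opp) -> no flip
All flips: (4,3)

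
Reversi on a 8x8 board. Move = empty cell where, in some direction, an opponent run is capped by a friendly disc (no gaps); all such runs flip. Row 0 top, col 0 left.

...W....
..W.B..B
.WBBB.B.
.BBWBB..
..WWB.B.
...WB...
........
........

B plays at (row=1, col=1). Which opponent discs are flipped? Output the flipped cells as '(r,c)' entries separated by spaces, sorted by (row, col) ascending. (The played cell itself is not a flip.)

Dir NW: first cell '.' (not opp) -> no flip
Dir N: first cell '.' (not opp) -> no flip
Dir NE: first cell '.' (not opp) -> no flip
Dir W: first cell '.' (not opp) -> no flip
Dir E: opp run (1,2), next='.' -> no flip
Dir SW: first cell '.' (not opp) -> no flip
Dir S: opp run (2,1) capped by B -> flip
Dir SE: first cell 'B' (not opp) -> no flip

Answer: (2,1)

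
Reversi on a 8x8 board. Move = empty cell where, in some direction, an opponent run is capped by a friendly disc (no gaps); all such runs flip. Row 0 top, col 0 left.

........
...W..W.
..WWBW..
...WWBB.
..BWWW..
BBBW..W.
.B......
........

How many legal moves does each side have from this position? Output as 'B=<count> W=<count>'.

Answer: B=12 W=11

Derivation:
-- B to move --
(0,2): flips 1 -> legal
(0,3): no bracket -> illegal
(0,4): no bracket -> illegal
(0,5): no bracket -> illegal
(0,6): no bracket -> illegal
(0,7): flips 4 -> legal
(1,1): no bracket -> illegal
(1,2): no bracket -> illegal
(1,4): flips 1 -> legal
(1,5): flips 1 -> legal
(1,7): no bracket -> illegal
(2,1): flips 2 -> legal
(2,6): flips 1 -> legal
(2,7): no bracket -> illegal
(3,1): no bracket -> illegal
(3,2): flips 2 -> legal
(4,6): flips 3 -> legal
(4,7): no bracket -> illegal
(5,4): flips 4 -> legal
(5,5): flips 1 -> legal
(5,7): no bracket -> illegal
(6,2): flips 2 -> legal
(6,3): no bracket -> illegal
(6,4): flips 1 -> legal
(6,5): no bracket -> illegal
(6,6): no bracket -> illegal
(6,7): no bracket -> illegal
B mobility = 12
-- W to move --
(1,4): flips 1 -> legal
(1,5): flips 1 -> legal
(2,6): flips 1 -> legal
(2,7): flips 1 -> legal
(3,1): flips 1 -> legal
(3,2): no bracket -> illegal
(3,7): flips 2 -> legal
(4,0): no bracket -> illegal
(4,1): flips 1 -> legal
(4,6): flips 2 -> legal
(4,7): flips 1 -> legal
(6,0): flips 2 -> legal
(6,2): no bracket -> illegal
(6,3): no bracket -> illegal
(7,0): flips 2 -> legal
(7,1): no bracket -> illegal
(7,2): no bracket -> illegal
W mobility = 11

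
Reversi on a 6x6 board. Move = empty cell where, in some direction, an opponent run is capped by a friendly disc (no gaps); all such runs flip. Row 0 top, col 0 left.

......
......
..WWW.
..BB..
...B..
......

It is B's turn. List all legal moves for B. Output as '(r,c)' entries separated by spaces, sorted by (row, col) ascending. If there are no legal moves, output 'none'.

Answer: (1,1) (1,2) (1,3) (1,4) (1,5)

Derivation:
(1,1): flips 1 -> legal
(1,2): flips 1 -> legal
(1,3): flips 1 -> legal
(1,4): flips 1 -> legal
(1,5): flips 1 -> legal
(2,1): no bracket -> illegal
(2,5): no bracket -> illegal
(3,1): no bracket -> illegal
(3,4): no bracket -> illegal
(3,5): no bracket -> illegal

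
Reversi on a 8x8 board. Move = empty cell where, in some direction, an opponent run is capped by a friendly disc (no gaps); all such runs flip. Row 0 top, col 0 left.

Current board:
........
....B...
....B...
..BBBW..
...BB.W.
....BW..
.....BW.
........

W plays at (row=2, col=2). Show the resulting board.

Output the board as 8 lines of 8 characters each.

Answer: ........
....B...
..W.B...
..BWBW..
...BW.W.
....BW..
.....BW.
........

Derivation:
Place W at (2,2); scan 8 dirs for brackets.
Dir NW: first cell '.' (not opp) -> no flip
Dir N: first cell '.' (not opp) -> no flip
Dir NE: first cell '.' (not opp) -> no flip
Dir W: first cell '.' (not opp) -> no flip
Dir E: first cell '.' (not opp) -> no flip
Dir SW: first cell '.' (not opp) -> no flip
Dir S: opp run (3,2), next='.' -> no flip
Dir SE: opp run (3,3) (4,4) capped by W -> flip
All flips: (3,3) (4,4)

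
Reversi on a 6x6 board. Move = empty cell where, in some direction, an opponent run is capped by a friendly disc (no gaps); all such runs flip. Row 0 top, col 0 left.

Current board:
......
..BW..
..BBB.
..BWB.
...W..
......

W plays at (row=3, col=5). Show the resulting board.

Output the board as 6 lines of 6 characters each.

Answer: ......
..BW..
..BBW.
..BWWW
...W..
......

Derivation:
Place W at (3,5); scan 8 dirs for brackets.
Dir NW: opp run (2,4) capped by W -> flip
Dir N: first cell '.' (not opp) -> no flip
Dir NE: edge -> no flip
Dir W: opp run (3,4) capped by W -> flip
Dir E: edge -> no flip
Dir SW: first cell '.' (not opp) -> no flip
Dir S: first cell '.' (not opp) -> no flip
Dir SE: edge -> no flip
All flips: (2,4) (3,4)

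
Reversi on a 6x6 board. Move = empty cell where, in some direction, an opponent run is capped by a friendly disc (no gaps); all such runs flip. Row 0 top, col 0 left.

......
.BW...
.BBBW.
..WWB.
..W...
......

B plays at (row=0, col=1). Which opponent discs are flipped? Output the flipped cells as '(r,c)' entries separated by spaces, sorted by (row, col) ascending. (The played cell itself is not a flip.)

Answer: (1,2)

Derivation:
Dir NW: edge -> no flip
Dir N: edge -> no flip
Dir NE: edge -> no flip
Dir W: first cell '.' (not opp) -> no flip
Dir E: first cell '.' (not opp) -> no flip
Dir SW: first cell '.' (not opp) -> no flip
Dir S: first cell 'B' (not opp) -> no flip
Dir SE: opp run (1,2) capped by B -> flip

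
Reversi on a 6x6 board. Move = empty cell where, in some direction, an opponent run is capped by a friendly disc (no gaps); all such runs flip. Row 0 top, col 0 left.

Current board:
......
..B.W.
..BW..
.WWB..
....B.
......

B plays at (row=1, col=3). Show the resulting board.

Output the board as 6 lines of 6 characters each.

Answer: ......
..BBW.
..BB..
.WWB..
....B.
......

Derivation:
Place B at (1,3); scan 8 dirs for brackets.
Dir NW: first cell '.' (not opp) -> no flip
Dir N: first cell '.' (not opp) -> no flip
Dir NE: first cell '.' (not opp) -> no flip
Dir W: first cell 'B' (not opp) -> no flip
Dir E: opp run (1,4), next='.' -> no flip
Dir SW: first cell 'B' (not opp) -> no flip
Dir S: opp run (2,3) capped by B -> flip
Dir SE: first cell '.' (not opp) -> no flip
All flips: (2,3)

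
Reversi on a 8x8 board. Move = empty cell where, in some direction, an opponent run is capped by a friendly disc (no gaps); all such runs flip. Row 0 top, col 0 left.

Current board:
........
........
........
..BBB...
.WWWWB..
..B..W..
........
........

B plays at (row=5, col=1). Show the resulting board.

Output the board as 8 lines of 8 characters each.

Place B at (5,1); scan 8 dirs for brackets.
Dir NW: first cell '.' (not opp) -> no flip
Dir N: opp run (4,1), next='.' -> no flip
Dir NE: opp run (4,2) capped by B -> flip
Dir W: first cell '.' (not opp) -> no flip
Dir E: first cell 'B' (not opp) -> no flip
Dir SW: first cell '.' (not opp) -> no flip
Dir S: first cell '.' (not opp) -> no flip
Dir SE: first cell '.' (not opp) -> no flip
All flips: (4,2)

Answer: ........
........
........
..BBB...
.WBWWB..
.BB..W..
........
........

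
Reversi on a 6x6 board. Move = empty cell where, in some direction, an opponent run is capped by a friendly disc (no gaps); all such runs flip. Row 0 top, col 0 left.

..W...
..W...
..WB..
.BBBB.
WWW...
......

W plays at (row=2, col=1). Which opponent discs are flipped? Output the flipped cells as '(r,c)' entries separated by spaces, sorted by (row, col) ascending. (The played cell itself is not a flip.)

Answer: (3,1)

Derivation:
Dir NW: first cell '.' (not opp) -> no flip
Dir N: first cell '.' (not opp) -> no flip
Dir NE: first cell 'W' (not opp) -> no flip
Dir W: first cell '.' (not opp) -> no flip
Dir E: first cell 'W' (not opp) -> no flip
Dir SW: first cell '.' (not opp) -> no flip
Dir S: opp run (3,1) capped by W -> flip
Dir SE: opp run (3,2), next='.' -> no flip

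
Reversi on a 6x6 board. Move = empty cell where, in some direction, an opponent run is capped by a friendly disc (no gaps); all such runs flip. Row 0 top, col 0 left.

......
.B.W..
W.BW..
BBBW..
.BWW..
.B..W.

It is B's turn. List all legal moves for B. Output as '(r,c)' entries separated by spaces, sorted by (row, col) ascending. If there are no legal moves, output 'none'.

Answer: (0,4) (1,0) (1,4) (2,4) (3,4) (4,4) (5,2) (5,3)

Derivation:
(0,2): no bracket -> illegal
(0,3): no bracket -> illegal
(0,4): flips 1 -> legal
(1,0): flips 1 -> legal
(1,2): no bracket -> illegal
(1,4): flips 1 -> legal
(2,1): no bracket -> illegal
(2,4): flips 3 -> legal
(3,4): flips 1 -> legal
(4,4): flips 3 -> legal
(4,5): no bracket -> illegal
(5,2): flips 1 -> legal
(5,3): flips 1 -> legal
(5,5): no bracket -> illegal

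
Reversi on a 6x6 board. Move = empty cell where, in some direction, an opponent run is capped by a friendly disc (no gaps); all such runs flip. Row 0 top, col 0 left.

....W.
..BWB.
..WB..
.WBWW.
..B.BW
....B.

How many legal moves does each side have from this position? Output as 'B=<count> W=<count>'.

Answer: B=8 W=10

Derivation:
-- B to move --
(0,2): no bracket -> illegal
(0,3): flips 1 -> legal
(0,5): no bracket -> illegal
(1,1): flips 2 -> legal
(1,5): no bracket -> illegal
(2,0): flips 1 -> legal
(2,1): flips 1 -> legal
(2,4): flips 2 -> legal
(2,5): no bracket -> illegal
(3,0): flips 1 -> legal
(3,5): flips 2 -> legal
(4,0): no bracket -> illegal
(4,1): no bracket -> illegal
(4,3): flips 1 -> legal
(5,5): no bracket -> illegal
B mobility = 8
-- W to move --
(0,1): flips 2 -> legal
(0,2): flips 1 -> legal
(0,3): no bracket -> illegal
(0,5): no bracket -> illegal
(1,1): flips 1 -> legal
(1,5): flips 1 -> legal
(2,1): no bracket -> illegal
(2,4): flips 2 -> legal
(2,5): no bracket -> illegal
(3,5): no bracket -> illegal
(4,1): no bracket -> illegal
(4,3): flips 1 -> legal
(5,1): flips 1 -> legal
(5,2): flips 2 -> legal
(5,3): flips 1 -> legal
(5,5): flips 1 -> legal
W mobility = 10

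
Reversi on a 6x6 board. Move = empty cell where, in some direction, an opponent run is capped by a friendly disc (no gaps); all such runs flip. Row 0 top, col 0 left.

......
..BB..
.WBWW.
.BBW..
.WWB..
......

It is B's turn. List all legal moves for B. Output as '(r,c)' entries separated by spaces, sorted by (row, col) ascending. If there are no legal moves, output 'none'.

(1,0): flips 1 -> legal
(1,1): flips 1 -> legal
(1,4): flips 1 -> legal
(1,5): no bracket -> illegal
(2,0): flips 1 -> legal
(2,5): flips 2 -> legal
(3,0): flips 1 -> legal
(3,4): flips 2 -> legal
(3,5): flips 1 -> legal
(4,0): flips 2 -> legal
(4,4): flips 1 -> legal
(5,0): flips 1 -> legal
(5,1): flips 1 -> legal
(5,2): flips 1 -> legal
(5,3): flips 1 -> legal

Answer: (1,0) (1,1) (1,4) (2,0) (2,5) (3,0) (3,4) (3,5) (4,0) (4,4) (5,0) (5,1) (5,2) (5,3)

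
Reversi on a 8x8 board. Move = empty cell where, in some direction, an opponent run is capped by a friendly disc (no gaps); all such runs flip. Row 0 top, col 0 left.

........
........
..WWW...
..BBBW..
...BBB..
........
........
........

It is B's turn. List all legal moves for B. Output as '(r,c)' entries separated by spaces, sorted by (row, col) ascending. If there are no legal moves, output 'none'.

Answer: (1,1) (1,2) (1,3) (1,4) (1,5) (2,5) (2,6) (3,6)

Derivation:
(1,1): flips 1 -> legal
(1,2): flips 2 -> legal
(1,3): flips 1 -> legal
(1,4): flips 2 -> legal
(1,5): flips 1 -> legal
(2,1): no bracket -> illegal
(2,5): flips 1 -> legal
(2,6): flips 1 -> legal
(3,1): no bracket -> illegal
(3,6): flips 1 -> legal
(4,6): no bracket -> illegal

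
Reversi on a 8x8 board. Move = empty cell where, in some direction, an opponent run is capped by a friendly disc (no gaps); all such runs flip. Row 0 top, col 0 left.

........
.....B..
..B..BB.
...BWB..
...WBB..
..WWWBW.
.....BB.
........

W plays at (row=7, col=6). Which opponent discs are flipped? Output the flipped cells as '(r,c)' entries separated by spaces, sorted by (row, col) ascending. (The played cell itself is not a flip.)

Answer: (6,5) (6,6)

Derivation:
Dir NW: opp run (6,5) capped by W -> flip
Dir N: opp run (6,6) capped by W -> flip
Dir NE: first cell '.' (not opp) -> no flip
Dir W: first cell '.' (not opp) -> no flip
Dir E: first cell '.' (not opp) -> no flip
Dir SW: edge -> no flip
Dir S: edge -> no flip
Dir SE: edge -> no flip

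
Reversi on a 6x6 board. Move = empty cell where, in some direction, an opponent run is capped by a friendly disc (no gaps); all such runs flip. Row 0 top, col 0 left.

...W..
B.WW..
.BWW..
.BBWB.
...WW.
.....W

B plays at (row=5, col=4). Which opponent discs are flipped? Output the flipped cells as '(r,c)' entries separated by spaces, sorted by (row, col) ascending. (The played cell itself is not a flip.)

Dir NW: opp run (4,3) capped by B -> flip
Dir N: opp run (4,4) capped by B -> flip
Dir NE: first cell '.' (not opp) -> no flip
Dir W: first cell '.' (not opp) -> no flip
Dir E: opp run (5,5), next=edge -> no flip
Dir SW: edge -> no flip
Dir S: edge -> no flip
Dir SE: edge -> no flip

Answer: (4,3) (4,4)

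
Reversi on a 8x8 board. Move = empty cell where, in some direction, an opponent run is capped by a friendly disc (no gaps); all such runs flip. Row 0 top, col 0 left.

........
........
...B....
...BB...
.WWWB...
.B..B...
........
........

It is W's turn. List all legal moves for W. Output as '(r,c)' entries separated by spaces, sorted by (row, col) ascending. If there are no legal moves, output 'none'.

Answer: (1,3) (2,4) (2,5) (4,5) (6,0) (6,1) (6,5)

Derivation:
(1,2): no bracket -> illegal
(1,3): flips 2 -> legal
(1,4): no bracket -> illegal
(2,2): no bracket -> illegal
(2,4): flips 1 -> legal
(2,5): flips 1 -> legal
(3,2): no bracket -> illegal
(3,5): no bracket -> illegal
(4,0): no bracket -> illegal
(4,5): flips 1 -> legal
(5,0): no bracket -> illegal
(5,2): no bracket -> illegal
(5,3): no bracket -> illegal
(5,5): no bracket -> illegal
(6,0): flips 1 -> legal
(6,1): flips 1 -> legal
(6,2): no bracket -> illegal
(6,3): no bracket -> illegal
(6,4): no bracket -> illegal
(6,5): flips 1 -> legal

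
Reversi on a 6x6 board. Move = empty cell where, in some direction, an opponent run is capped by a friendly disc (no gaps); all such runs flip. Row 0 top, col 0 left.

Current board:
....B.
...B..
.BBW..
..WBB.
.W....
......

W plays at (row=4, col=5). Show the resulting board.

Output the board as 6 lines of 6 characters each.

Place W at (4,5); scan 8 dirs for brackets.
Dir NW: opp run (3,4) capped by W -> flip
Dir N: first cell '.' (not opp) -> no flip
Dir NE: edge -> no flip
Dir W: first cell '.' (not opp) -> no flip
Dir E: edge -> no flip
Dir SW: first cell '.' (not opp) -> no flip
Dir S: first cell '.' (not opp) -> no flip
Dir SE: edge -> no flip
All flips: (3,4)

Answer: ....B.
...B..
.BBW..
..WBW.
.W...W
......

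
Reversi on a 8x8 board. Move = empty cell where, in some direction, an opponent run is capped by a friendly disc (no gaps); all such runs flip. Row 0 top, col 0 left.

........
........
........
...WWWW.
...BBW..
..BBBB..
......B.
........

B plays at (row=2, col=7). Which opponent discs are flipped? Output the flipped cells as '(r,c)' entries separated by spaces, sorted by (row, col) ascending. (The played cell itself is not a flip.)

Dir NW: first cell '.' (not opp) -> no flip
Dir N: first cell '.' (not opp) -> no flip
Dir NE: edge -> no flip
Dir W: first cell '.' (not opp) -> no flip
Dir E: edge -> no flip
Dir SW: opp run (3,6) (4,5) capped by B -> flip
Dir S: first cell '.' (not opp) -> no flip
Dir SE: edge -> no flip

Answer: (3,6) (4,5)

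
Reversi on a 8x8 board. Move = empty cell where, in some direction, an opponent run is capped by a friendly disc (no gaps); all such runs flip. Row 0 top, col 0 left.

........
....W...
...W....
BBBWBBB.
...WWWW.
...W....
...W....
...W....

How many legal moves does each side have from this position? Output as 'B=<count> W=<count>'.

-- B to move --
(0,3): no bracket -> illegal
(0,4): no bracket -> illegal
(0,5): flips 2 -> legal
(1,2): flips 1 -> legal
(1,3): no bracket -> illegal
(1,5): no bracket -> illegal
(2,2): no bracket -> illegal
(2,4): no bracket -> illegal
(2,5): no bracket -> illegal
(3,7): no bracket -> illegal
(4,2): no bracket -> illegal
(4,7): no bracket -> illegal
(5,2): flips 1 -> legal
(5,4): flips 3 -> legal
(5,5): flips 1 -> legal
(5,6): flips 2 -> legal
(5,7): flips 1 -> legal
(6,2): flips 2 -> legal
(6,4): no bracket -> illegal
(7,2): no bracket -> illegal
(7,4): no bracket -> illegal
B mobility = 8
-- W to move --
(2,0): no bracket -> illegal
(2,1): flips 1 -> legal
(2,2): no bracket -> illegal
(2,4): flips 2 -> legal
(2,5): flips 2 -> legal
(2,6): flips 2 -> legal
(2,7): flips 1 -> legal
(3,7): flips 3 -> legal
(4,0): no bracket -> illegal
(4,1): flips 1 -> legal
(4,2): no bracket -> illegal
(4,7): no bracket -> illegal
W mobility = 7

Answer: B=8 W=7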